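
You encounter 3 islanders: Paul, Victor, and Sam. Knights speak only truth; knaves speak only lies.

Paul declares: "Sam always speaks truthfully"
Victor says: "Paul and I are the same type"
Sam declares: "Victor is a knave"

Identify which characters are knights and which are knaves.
Paul is a knight.
Victor is a knave.
Sam is a knight.

Verification:
- Paul (knight) says "Sam always speaks truthfully" - this is TRUE because Sam is a knight.
- Victor (knave) says "Paul and I are the same type" - this is FALSE (a lie) because Victor is a knave and Paul is a knight.
- Sam (knight) says "Victor is a knave" - this is TRUE because Victor is a knave.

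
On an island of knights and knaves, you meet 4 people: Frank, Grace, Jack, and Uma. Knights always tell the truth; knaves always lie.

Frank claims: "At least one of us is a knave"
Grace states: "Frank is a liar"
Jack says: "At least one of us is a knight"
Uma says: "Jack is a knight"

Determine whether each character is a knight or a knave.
Frank is a knight.
Grace is a knave.
Jack is a knight.
Uma is a knight.

Verification:
- Frank (knight) says "At least one of us is a knave" - this is TRUE because Grace is a knave.
- Grace (knave) says "Frank is a liar" - this is FALSE (a lie) because Frank is a knight.
- Jack (knight) says "At least one of us is a knight" - this is TRUE because Frank, Jack, and Uma are knights.
- Uma (knight) says "Jack is a knight" - this is TRUE because Jack is a knight.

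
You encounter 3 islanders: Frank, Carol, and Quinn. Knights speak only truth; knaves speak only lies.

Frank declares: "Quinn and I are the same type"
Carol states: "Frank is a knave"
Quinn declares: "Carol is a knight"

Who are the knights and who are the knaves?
Frank is a knave.
Carol is a knight.
Quinn is a knight.

Verification:
- Frank (knave) says "Quinn and I are the same type" - this is FALSE (a lie) because Frank is a knave and Quinn is a knight.
- Carol (knight) says "Frank is a knave" - this is TRUE because Frank is a knave.
- Quinn (knight) says "Carol is a knight" - this is TRUE because Carol is a knight.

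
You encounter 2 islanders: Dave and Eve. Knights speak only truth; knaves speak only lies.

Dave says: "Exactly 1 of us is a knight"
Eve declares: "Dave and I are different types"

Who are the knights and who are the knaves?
Dave is a knave.
Eve is a knave.

Verification:
- Dave (knave) says "Exactly 1 of us is a knight" - this is FALSE (a lie) because there are 0 knights.
- Eve (knave) says "Dave and I are different types" - this is FALSE (a lie) because Eve is a knave and Dave is a knave.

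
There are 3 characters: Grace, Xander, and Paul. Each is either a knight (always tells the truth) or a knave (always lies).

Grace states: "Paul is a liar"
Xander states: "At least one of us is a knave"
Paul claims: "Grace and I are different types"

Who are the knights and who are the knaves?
Grace is a knave.
Xander is a knight.
Paul is a knight.

Verification:
- Grace (knave) says "Paul is a liar" - this is FALSE (a lie) because Paul is a knight.
- Xander (knight) says "At least one of us is a knave" - this is TRUE because Grace is a knave.
- Paul (knight) says "Grace and I are different types" - this is TRUE because Paul is a knight and Grace is a knave.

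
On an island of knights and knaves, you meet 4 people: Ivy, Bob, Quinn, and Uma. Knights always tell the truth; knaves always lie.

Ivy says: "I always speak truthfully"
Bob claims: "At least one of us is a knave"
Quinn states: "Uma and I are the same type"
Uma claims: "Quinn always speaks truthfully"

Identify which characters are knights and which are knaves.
Ivy is a knave.
Bob is a knight.
Quinn is a knight.
Uma is a knight.

Verification:
- Ivy (knave) says "I always speak truthfully" - this is FALSE (a lie) because Ivy is a knave.
- Bob (knight) says "At least one of us is a knave" - this is TRUE because Ivy is a knave.
- Quinn (knight) says "Uma and I are the same type" - this is TRUE because Quinn is a knight and Uma is a knight.
- Uma (knight) says "Quinn always speaks truthfully" - this is TRUE because Quinn is a knight.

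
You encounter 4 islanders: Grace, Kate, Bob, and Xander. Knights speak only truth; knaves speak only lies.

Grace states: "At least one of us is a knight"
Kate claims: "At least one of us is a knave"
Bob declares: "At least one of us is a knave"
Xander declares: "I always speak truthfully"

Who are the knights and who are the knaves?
Grace is a knight.
Kate is a knight.
Bob is a knight.
Xander is a knave.

Verification:
- Grace (knight) says "At least one of us is a knight" - this is TRUE because Grace, Kate, and Bob are knights.
- Kate (knight) says "At least one of us is a knave" - this is TRUE because Xander is a knave.
- Bob (knight) says "At least one of us is a knave" - this is TRUE because Xander is a knave.
- Xander (knave) says "I always speak truthfully" - this is FALSE (a lie) because Xander is a knave.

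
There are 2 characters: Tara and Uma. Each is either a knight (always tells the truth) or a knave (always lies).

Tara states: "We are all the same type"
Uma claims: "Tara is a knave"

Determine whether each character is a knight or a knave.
Tara is a knave.
Uma is a knight.

Verification:
- Tara (knave) says "We are all the same type" - this is FALSE (a lie) because Uma is a knight and Tara is a knave.
- Uma (knight) says "Tara is a knave" - this is TRUE because Tara is a knave.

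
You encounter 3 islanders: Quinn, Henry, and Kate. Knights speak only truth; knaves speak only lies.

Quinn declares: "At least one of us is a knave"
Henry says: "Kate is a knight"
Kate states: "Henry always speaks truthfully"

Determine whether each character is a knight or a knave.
Quinn is a knight.
Henry is a knave.
Kate is a knave.

Verification:
- Quinn (knight) says "At least one of us is a knave" - this is TRUE because Henry and Kate are knaves.
- Henry (knave) says "Kate is a knight" - this is FALSE (a lie) because Kate is a knave.
- Kate (knave) says "Henry always speaks truthfully" - this is FALSE (a lie) because Henry is a knave.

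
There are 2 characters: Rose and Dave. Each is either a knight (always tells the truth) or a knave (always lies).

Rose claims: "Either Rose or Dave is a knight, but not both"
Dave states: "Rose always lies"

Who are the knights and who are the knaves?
Rose is a knight.
Dave is a knave.

Verification:
- Rose (knight) says "Either Rose or Dave is a knight, but not both" - this is TRUE because Rose is a knight and Dave is a knave.
- Dave (knave) says "Rose always lies" - this is FALSE (a lie) because Rose is a knight.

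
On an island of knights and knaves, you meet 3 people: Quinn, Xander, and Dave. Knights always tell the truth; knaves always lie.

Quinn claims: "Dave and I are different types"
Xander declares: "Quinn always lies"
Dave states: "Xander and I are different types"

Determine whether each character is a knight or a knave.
Quinn is a knight.
Xander is a knave.
Dave is a knave.

Verification:
- Quinn (knight) says "Dave and I are different types" - this is TRUE because Quinn is a knight and Dave is a knave.
- Xander (knave) says "Quinn always lies" - this is FALSE (a lie) because Quinn is a knight.
- Dave (knave) says "Xander and I are different types" - this is FALSE (a lie) because Dave is a knave and Xander is a knave.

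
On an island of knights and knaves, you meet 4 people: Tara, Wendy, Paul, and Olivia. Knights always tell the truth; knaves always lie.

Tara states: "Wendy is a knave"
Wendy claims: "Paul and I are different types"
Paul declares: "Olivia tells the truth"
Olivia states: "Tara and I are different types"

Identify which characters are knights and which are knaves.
Tara is a knave.
Wendy is a knight.
Paul is a knave.
Olivia is a knave.

Verification:
- Tara (knave) says "Wendy is a knave" - this is FALSE (a lie) because Wendy is a knight.
- Wendy (knight) says "Paul and I are different types" - this is TRUE because Wendy is a knight and Paul is a knave.
- Paul (knave) says "Olivia tells the truth" - this is FALSE (a lie) because Olivia is a knave.
- Olivia (knave) says "Tara and I are different types" - this is FALSE (a lie) because Olivia is a knave and Tara is a knave.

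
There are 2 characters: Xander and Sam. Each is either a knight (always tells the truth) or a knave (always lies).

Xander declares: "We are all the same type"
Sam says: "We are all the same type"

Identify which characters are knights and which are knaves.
Xander is a knight.
Sam is a knight.

Verification:
- Xander (knight) says "We are all the same type" - this is TRUE because Xander and Sam are knights.
- Sam (knight) says "We are all the same type" - this is TRUE because Xander and Sam are knights.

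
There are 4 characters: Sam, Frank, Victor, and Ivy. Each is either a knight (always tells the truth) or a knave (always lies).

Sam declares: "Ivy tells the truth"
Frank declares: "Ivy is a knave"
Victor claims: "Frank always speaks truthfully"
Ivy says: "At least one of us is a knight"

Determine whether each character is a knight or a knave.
Sam is a knight.
Frank is a knave.
Victor is a knave.
Ivy is a knight.

Verification:
- Sam (knight) says "Ivy tells the truth" - this is TRUE because Ivy is a knight.
- Frank (knave) says "Ivy is a knave" - this is FALSE (a lie) because Ivy is a knight.
- Victor (knave) says "Frank always speaks truthfully" - this is FALSE (a lie) because Frank is a knave.
- Ivy (knight) says "At least one of us is a knight" - this is TRUE because Sam and Ivy are knights.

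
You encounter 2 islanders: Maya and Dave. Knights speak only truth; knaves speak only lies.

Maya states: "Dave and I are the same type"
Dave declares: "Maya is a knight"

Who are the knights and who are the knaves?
Maya is a knight.
Dave is a knight.

Verification:
- Maya (knight) says "Dave and I are the same type" - this is TRUE because Maya is a knight and Dave is a knight.
- Dave (knight) says "Maya is a knight" - this is TRUE because Maya is a knight.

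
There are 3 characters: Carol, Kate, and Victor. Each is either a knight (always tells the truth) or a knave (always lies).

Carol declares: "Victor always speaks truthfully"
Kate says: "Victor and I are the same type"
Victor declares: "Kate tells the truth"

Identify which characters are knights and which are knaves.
Carol is a knight.
Kate is a knight.
Victor is a knight.

Verification:
- Carol (knight) says "Victor always speaks truthfully" - this is TRUE because Victor is a knight.
- Kate (knight) says "Victor and I are the same type" - this is TRUE because Kate is a knight and Victor is a knight.
- Victor (knight) says "Kate tells the truth" - this is TRUE because Kate is a knight.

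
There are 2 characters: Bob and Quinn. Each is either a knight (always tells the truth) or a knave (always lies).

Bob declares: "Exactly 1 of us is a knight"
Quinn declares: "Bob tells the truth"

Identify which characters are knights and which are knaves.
Bob is a knave.
Quinn is a knave.

Verification:
- Bob (knave) says "Exactly 1 of us is a knight" - this is FALSE (a lie) because there are 0 knights.
- Quinn (knave) says "Bob tells the truth" - this is FALSE (a lie) because Bob is a knave.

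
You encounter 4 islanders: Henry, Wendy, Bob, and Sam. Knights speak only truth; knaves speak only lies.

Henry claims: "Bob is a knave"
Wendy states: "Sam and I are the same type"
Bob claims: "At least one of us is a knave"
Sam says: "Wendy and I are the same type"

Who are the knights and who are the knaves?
Henry is a knave.
Wendy is a knight.
Bob is a knight.
Sam is a knight.

Verification:
- Henry (knave) says "Bob is a knave" - this is FALSE (a lie) because Bob is a knight.
- Wendy (knight) says "Sam and I are the same type" - this is TRUE because Wendy is a knight and Sam is a knight.
- Bob (knight) says "At least one of us is a knave" - this is TRUE because Henry is a knave.
- Sam (knight) says "Wendy and I are the same type" - this is TRUE because Sam is a knight and Wendy is a knight.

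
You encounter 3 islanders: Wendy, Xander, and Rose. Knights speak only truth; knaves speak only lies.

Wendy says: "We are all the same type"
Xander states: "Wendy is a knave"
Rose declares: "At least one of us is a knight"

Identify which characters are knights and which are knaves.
Wendy is a knave.
Xander is a knight.
Rose is a knight.

Verification:
- Wendy (knave) says "We are all the same type" - this is FALSE (a lie) because Xander and Rose are knights and Wendy is a knave.
- Xander (knight) says "Wendy is a knave" - this is TRUE because Wendy is a knave.
- Rose (knight) says "At least one of us is a knight" - this is TRUE because Xander and Rose are knights.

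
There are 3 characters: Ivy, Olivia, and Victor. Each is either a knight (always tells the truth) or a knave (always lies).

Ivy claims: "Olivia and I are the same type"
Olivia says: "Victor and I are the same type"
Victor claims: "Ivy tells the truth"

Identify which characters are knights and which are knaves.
Ivy is a knight.
Olivia is a knight.
Victor is a knight.

Verification:
- Ivy (knight) says "Olivia and I are the same type" - this is TRUE because Ivy is a knight and Olivia is a knight.
- Olivia (knight) says "Victor and I are the same type" - this is TRUE because Olivia is a knight and Victor is a knight.
- Victor (knight) says "Ivy tells the truth" - this is TRUE because Ivy is a knight.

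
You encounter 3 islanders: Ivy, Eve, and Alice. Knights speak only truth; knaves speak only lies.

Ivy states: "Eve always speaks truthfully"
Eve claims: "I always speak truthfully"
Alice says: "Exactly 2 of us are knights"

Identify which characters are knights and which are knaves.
Ivy is a knave.
Eve is a knave.
Alice is a knave.

Verification:
- Ivy (knave) says "Eve always speaks truthfully" - this is FALSE (a lie) because Eve is a knave.
- Eve (knave) says "I always speak truthfully" - this is FALSE (a lie) because Eve is a knave.
- Alice (knave) says "Exactly 2 of us are knights" - this is FALSE (a lie) because there are 0 knights.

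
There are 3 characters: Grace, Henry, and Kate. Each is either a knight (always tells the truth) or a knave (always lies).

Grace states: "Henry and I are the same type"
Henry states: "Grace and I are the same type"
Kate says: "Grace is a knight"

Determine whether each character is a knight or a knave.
Grace is a knight.
Henry is a knight.
Kate is a knight.

Verification:
- Grace (knight) says "Henry and I are the same type" - this is TRUE because Grace is a knight and Henry is a knight.
- Henry (knight) says "Grace and I are the same type" - this is TRUE because Henry is a knight and Grace is a knight.
- Kate (knight) says "Grace is a knight" - this is TRUE because Grace is a knight.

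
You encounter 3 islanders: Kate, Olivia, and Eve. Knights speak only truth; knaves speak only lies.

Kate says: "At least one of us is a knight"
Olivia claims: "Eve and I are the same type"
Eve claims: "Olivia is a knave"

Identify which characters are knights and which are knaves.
Kate is a knight.
Olivia is a knave.
Eve is a knight.

Verification:
- Kate (knight) says "At least one of us is a knight" - this is TRUE because Kate and Eve are knights.
- Olivia (knave) says "Eve and I are the same type" - this is FALSE (a lie) because Olivia is a knave and Eve is a knight.
- Eve (knight) says "Olivia is a knave" - this is TRUE because Olivia is a knave.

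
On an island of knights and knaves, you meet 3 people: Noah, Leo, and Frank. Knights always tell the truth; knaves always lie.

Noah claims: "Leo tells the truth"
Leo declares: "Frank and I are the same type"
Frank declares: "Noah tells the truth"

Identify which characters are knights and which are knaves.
Noah is a knight.
Leo is a knight.
Frank is a knight.

Verification:
- Noah (knight) says "Leo tells the truth" - this is TRUE because Leo is a knight.
- Leo (knight) says "Frank and I are the same type" - this is TRUE because Leo is a knight and Frank is a knight.
- Frank (knight) says "Noah tells the truth" - this is TRUE because Noah is a knight.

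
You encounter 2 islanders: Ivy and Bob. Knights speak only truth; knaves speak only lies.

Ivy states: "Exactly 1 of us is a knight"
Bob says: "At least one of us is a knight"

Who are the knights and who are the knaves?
Ivy is a knave.
Bob is a knave.

Verification:
- Ivy (knave) says "Exactly 1 of us is a knight" - this is FALSE (a lie) because there are 0 knights.
- Bob (knave) says "At least one of us is a knight" - this is FALSE (a lie) because no one is a knight.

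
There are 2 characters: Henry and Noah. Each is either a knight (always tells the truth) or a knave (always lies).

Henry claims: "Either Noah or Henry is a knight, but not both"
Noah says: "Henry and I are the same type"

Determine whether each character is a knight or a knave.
Henry is a knight.
Noah is a knave.

Verification:
- Henry (knight) says "Either Noah or Henry is a knight, but not both" - this is TRUE because Noah is a knave and Henry is a knight.
- Noah (knave) says "Henry and I are the same type" - this is FALSE (a lie) because Noah is a knave and Henry is a knight.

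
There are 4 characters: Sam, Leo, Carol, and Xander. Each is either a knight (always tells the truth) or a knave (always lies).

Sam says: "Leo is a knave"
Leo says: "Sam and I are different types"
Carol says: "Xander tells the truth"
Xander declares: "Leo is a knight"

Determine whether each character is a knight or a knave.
Sam is a knave.
Leo is a knight.
Carol is a knight.
Xander is a knight.

Verification:
- Sam (knave) says "Leo is a knave" - this is FALSE (a lie) because Leo is a knight.
- Leo (knight) says "Sam and I are different types" - this is TRUE because Leo is a knight and Sam is a knave.
- Carol (knight) says "Xander tells the truth" - this is TRUE because Xander is a knight.
- Xander (knight) says "Leo is a knight" - this is TRUE because Leo is a knight.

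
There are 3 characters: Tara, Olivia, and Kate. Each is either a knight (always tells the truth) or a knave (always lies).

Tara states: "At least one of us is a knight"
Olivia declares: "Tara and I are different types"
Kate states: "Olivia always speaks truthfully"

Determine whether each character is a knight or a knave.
Tara is a knave.
Olivia is a knave.
Kate is a knave.

Verification:
- Tara (knave) says "At least one of us is a knight" - this is FALSE (a lie) because no one is a knight.
- Olivia (knave) says "Tara and I are different types" - this is FALSE (a lie) because Olivia is a knave and Tara is a knave.
- Kate (knave) says "Olivia always speaks truthfully" - this is FALSE (a lie) because Olivia is a knave.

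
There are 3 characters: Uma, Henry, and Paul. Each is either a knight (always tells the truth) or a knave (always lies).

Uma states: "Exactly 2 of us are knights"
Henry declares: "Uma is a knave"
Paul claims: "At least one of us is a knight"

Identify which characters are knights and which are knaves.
Uma is a knight.
Henry is a knave.
Paul is a knight.

Verification:
- Uma (knight) says "Exactly 2 of us are knights" - this is TRUE because there are 2 knights.
- Henry (knave) says "Uma is a knave" - this is FALSE (a lie) because Uma is a knight.
- Paul (knight) says "At least one of us is a knight" - this is TRUE because Uma and Paul are knights.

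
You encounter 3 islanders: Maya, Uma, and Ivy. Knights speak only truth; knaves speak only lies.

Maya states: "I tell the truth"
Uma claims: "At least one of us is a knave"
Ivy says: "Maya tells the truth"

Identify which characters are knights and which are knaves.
Maya is a knave.
Uma is a knight.
Ivy is a knave.

Verification:
- Maya (knave) says "I tell the truth" - this is FALSE (a lie) because Maya is a knave.
- Uma (knight) says "At least one of us is a knave" - this is TRUE because Maya and Ivy are knaves.
- Ivy (knave) says "Maya tells the truth" - this is FALSE (a lie) because Maya is a knave.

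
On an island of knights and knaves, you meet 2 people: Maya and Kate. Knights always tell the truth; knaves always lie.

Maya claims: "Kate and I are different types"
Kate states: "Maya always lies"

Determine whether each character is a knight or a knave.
Maya is a knight.
Kate is a knave.

Verification:
- Maya (knight) says "Kate and I are different types" - this is TRUE because Maya is a knight and Kate is a knave.
- Kate (knave) says "Maya always lies" - this is FALSE (a lie) because Maya is a knight.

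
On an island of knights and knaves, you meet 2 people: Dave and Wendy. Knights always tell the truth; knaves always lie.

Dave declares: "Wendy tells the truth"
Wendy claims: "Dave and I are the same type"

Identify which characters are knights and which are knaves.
Dave is a knight.
Wendy is a knight.

Verification:
- Dave (knight) says "Wendy tells the truth" - this is TRUE because Wendy is a knight.
- Wendy (knight) says "Dave and I are the same type" - this is TRUE because Wendy is a knight and Dave is a knight.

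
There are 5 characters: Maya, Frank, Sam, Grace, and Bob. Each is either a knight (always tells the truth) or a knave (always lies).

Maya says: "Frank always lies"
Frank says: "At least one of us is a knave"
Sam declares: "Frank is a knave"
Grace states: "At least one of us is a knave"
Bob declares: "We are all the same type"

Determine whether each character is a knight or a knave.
Maya is a knave.
Frank is a knight.
Sam is a knave.
Grace is a knight.
Bob is a knave.

Verification:
- Maya (knave) says "Frank always lies" - this is FALSE (a lie) because Frank is a knight.
- Frank (knight) says "At least one of us is a knave" - this is TRUE because Maya, Sam, and Bob are knaves.
- Sam (knave) says "Frank is a knave" - this is FALSE (a lie) because Frank is a knight.
- Grace (knight) says "At least one of us is a knave" - this is TRUE because Maya, Sam, and Bob are knaves.
- Bob (knave) says "We are all the same type" - this is FALSE (a lie) because Frank and Grace are knights and Maya, Sam, and Bob are knaves.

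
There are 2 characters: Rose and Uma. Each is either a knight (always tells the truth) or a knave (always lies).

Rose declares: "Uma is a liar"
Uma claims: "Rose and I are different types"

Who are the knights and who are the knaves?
Rose is a knave.
Uma is a knight.

Verification:
- Rose (knave) says "Uma is a liar" - this is FALSE (a lie) because Uma is a knight.
- Uma (knight) says "Rose and I are different types" - this is TRUE because Uma is a knight and Rose is a knave.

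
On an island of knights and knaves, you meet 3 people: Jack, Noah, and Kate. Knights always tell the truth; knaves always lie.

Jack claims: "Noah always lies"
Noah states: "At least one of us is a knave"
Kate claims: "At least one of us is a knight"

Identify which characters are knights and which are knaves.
Jack is a knave.
Noah is a knight.
Kate is a knight.

Verification:
- Jack (knave) says "Noah always lies" - this is FALSE (a lie) because Noah is a knight.
- Noah (knight) says "At least one of us is a knave" - this is TRUE because Jack is a knave.
- Kate (knight) says "At least one of us is a knight" - this is TRUE because Noah and Kate are knights.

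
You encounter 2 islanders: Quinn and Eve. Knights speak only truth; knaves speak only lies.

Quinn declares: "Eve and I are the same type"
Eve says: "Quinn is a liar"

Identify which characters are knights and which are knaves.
Quinn is a knave.
Eve is a knight.

Verification:
- Quinn (knave) says "Eve and I are the same type" - this is FALSE (a lie) because Quinn is a knave and Eve is a knight.
- Eve (knight) says "Quinn is a liar" - this is TRUE because Quinn is a knave.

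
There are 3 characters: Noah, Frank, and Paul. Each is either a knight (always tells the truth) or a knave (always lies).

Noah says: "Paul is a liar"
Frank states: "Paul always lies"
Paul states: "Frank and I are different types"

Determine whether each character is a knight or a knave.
Noah is a knave.
Frank is a knave.
Paul is a knight.

Verification:
- Noah (knave) says "Paul is a liar" - this is FALSE (a lie) because Paul is a knight.
- Frank (knave) says "Paul always lies" - this is FALSE (a lie) because Paul is a knight.
- Paul (knight) says "Frank and I are different types" - this is TRUE because Paul is a knight and Frank is a knave.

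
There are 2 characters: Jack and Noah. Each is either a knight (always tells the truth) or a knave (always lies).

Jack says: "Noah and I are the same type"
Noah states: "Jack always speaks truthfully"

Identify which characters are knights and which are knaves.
Jack is a knight.
Noah is a knight.

Verification:
- Jack (knight) says "Noah and I are the same type" - this is TRUE because Jack is a knight and Noah is a knight.
- Noah (knight) says "Jack always speaks truthfully" - this is TRUE because Jack is a knight.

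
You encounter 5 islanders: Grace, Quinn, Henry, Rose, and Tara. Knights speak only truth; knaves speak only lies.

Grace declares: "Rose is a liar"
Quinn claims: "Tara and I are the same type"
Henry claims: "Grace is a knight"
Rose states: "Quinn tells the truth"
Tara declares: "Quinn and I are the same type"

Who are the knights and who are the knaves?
Grace is a knave.
Quinn is a knight.
Henry is a knave.
Rose is a knight.
Tara is a knight.

Verification:
- Grace (knave) says "Rose is a liar" - this is FALSE (a lie) because Rose is a knight.
- Quinn (knight) says "Tara and I are the same type" - this is TRUE because Quinn is a knight and Tara is a knight.
- Henry (knave) says "Grace is a knight" - this is FALSE (a lie) because Grace is a knave.
- Rose (knight) says "Quinn tells the truth" - this is TRUE because Quinn is a knight.
- Tara (knight) says "Quinn and I are the same type" - this is TRUE because Tara is a knight and Quinn is a knight.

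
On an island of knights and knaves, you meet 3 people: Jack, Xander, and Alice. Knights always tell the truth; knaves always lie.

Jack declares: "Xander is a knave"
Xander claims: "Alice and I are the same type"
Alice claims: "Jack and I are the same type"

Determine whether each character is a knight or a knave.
Jack is a knight.
Xander is a knave.
Alice is a knight.

Verification:
- Jack (knight) says "Xander is a knave" - this is TRUE because Xander is a knave.
- Xander (knave) says "Alice and I are the same type" - this is FALSE (a lie) because Xander is a knave and Alice is a knight.
- Alice (knight) says "Jack and I are the same type" - this is TRUE because Alice is a knight and Jack is a knight.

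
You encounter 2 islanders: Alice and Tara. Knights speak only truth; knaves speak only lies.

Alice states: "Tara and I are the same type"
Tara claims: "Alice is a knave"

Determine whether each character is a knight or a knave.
Alice is a knave.
Tara is a knight.

Verification:
- Alice (knave) says "Tara and I are the same type" - this is FALSE (a lie) because Alice is a knave and Tara is a knight.
- Tara (knight) says "Alice is a knave" - this is TRUE because Alice is a knave.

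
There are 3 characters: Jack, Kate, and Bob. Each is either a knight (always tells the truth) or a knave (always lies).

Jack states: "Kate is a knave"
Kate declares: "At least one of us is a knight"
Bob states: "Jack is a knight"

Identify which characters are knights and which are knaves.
Jack is a knave.
Kate is a knight.
Bob is a knave.

Verification:
- Jack (knave) says "Kate is a knave" - this is FALSE (a lie) because Kate is a knight.
- Kate (knight) says "At least one of us is a knight" - this is TRUE because Kate is a knight.
- Bob (knave) says "Jack is a knight" - this is FALSE (a lie) because Jack is a knave.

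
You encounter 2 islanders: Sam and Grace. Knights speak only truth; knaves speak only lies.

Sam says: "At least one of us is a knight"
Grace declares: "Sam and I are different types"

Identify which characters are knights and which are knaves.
Sam is a knave.
Grace is a knave.

Verification:
- Sam (knave) says "At least one of us is a knight" - this is FALSE (a lie) because no one is a knight.
- Grace (knave) says "Sam and I are different types" - this is FALSE (a lie) because Grace is a knave and Sam is a knave.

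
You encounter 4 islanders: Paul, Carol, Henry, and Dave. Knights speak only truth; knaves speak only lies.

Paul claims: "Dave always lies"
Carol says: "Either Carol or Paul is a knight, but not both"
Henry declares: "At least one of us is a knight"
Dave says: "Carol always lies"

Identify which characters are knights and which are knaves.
Paul is a knave.
Carol is a knave.
Henry is a knight.
Dave is a knight.

Verification:
- Paul (knave) says "Dave always lies" - this is FALSE (a lie) because Dave is a knight.
- Carol (knave) says "Either Carol or Paul is a knight, but not both" - this is FALSE (a lie) because Carol is a knave and Paul is a knave.
- Henry (knight) says "At least one of us is a knight" - this is TRUE because Henry and Dave are knights.
- Dave (knight) says "Carol always lies" - this is TRUE because Carol is a knave.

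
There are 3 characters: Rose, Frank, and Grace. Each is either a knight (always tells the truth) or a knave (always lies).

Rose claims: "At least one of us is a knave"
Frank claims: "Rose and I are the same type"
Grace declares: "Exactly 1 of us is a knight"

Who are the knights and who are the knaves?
Rose is a knight.
Frank is a knight.
Grace is a knave.

Verification:
- Rose (knight) says "At least one of us is a knave" - this is TRUE because Grace is a knave.
- Frank (knight) says "Rose and I are the same type" - this is TRUE because Frank is a knight and Rose is a knight.
- Grace (knave) says "Exactly 1 of us is a knight" - this is FALSE (a lie) because there are 2 knights.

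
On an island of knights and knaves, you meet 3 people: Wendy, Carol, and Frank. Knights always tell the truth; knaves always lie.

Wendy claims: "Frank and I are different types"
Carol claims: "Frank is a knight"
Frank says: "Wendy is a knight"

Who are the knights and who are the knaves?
Wendy is a knave.
Carol is a knave.
Frank is a knave.

Verification:
- Wendy (knave) says "Frank and I are different types" - this is FALSE (a lie) because Wendy is a knave and Frank is a knave.
- Carol (knave) says "Frank is a knight" - this is FALSE (a lie) because Frank is a knave.
- Frank (knave) says "Wendy is a knight" - this is FALSE (a lie) because Wendy is a knave.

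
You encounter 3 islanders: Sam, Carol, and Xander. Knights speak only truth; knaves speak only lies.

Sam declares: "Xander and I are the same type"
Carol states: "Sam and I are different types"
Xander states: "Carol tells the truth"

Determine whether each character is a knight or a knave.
Sam is a knave.
Carol is a knight.
Xander is a knight.

Verification:
- Sam (knave) says "Xander and I are the same type" - this is FALSE (a lie) because Sam is a knave and Xander is a knight.
- Carol (knight) says "Sam and I are different types" - this is TRUE because Carol is a knight and Sam is a knave.
- Xander (knight) says "Carol tells the truth" - this is TRUE because Carol is a knight.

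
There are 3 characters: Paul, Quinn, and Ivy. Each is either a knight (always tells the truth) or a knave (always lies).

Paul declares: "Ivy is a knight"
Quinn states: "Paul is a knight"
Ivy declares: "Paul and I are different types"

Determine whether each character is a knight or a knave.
Paul is a knave.
Quinn is a knave.
Ivy is a knave.

Verification:
- Paul (knave) says "Ivy is a knight" - this is FALSE (a lie) because Ivy is a knave.
- Quinn (knave) says "Paul is a knight" - this is FALSE (a lie) because Paul is a knave.
- Ivy (knave) says "Paul and I are different types" - this is FALSE (a lie) because Ivy is a knave and Paul is a knave.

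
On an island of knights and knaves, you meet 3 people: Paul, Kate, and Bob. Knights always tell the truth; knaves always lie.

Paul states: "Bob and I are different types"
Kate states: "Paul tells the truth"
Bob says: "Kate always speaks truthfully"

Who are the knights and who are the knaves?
Paul is a knave.
Kate is a knave.
Bob is a knave.

Verification:
- Paul (knave) says "Bob and I are different types" - this is FALSE (a lie) because Paul is a knave and Bob is a knave.
- Kate (knave) says "Paul tells the truth" - this is FALSE (a lie) because Paul is a knave.
- Bob (knave) says "Kate always speaks truthfully" - this is FALSE (a lie) because Kate is a knave.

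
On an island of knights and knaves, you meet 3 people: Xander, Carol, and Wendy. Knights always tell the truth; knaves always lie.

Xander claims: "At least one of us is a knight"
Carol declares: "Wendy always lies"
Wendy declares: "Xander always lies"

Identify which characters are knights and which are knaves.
Xander is a knight.
Carol is a knight.
Wendy is a knave.

Verification:
- Xander (knight) says "At least one of us is a knight" - this is TRUE because Xander and Carol are knights.
- Carol (knight) says "Wendy always lies" - this is TRUE because Wendy is a knave.
- Wendy (knave) says "Xander always lies" - this is FALSE (a lie) because Xander is a knight.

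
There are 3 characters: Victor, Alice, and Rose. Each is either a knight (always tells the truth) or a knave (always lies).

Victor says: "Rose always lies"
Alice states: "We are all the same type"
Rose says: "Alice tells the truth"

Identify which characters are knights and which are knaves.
Victor is a knight.
Alice is a knave.
Rose is a knave.

Verification:
- Victor (knight) says "Rose always lies" - this is TRUE because Rose is a knave.
- Alice (knave) says "We are all the same type" - this is FALSE (a lie) because Victor is a knight and Alice and Rose are knaves.
- Rose (knave) says "Alice tells the truth" - this is FALSE (a lie) because Alice is a knave.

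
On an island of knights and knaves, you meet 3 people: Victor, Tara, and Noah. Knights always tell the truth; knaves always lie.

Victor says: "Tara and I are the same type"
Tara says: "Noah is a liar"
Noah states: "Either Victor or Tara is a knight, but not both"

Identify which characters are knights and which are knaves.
Victor is a knight.
Tara is a knight.
Noah is a knave.

Verification:
- Victor (knight) says "Tara and I are the same type" - this is TRUE because Victor is a knight and Tara is a knight.
- Tara (knight) says "Noah is a liar" - this is TRUE because Noah is a knave.
- Noah (knave) says "Either Victor or Tara is a knight, but not both" - this is FALSE (a lie) because Victor is a knight and Tara is a knight.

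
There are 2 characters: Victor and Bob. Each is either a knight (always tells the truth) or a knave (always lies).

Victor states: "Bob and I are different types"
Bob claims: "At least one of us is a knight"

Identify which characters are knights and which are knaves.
Victor is a knave.
Bob is a knave.

Verification:
- Victor (knave) says "Bob and I are different types" - this is FALSE (a lie) because Victor is a knave and Bob is a knave.
- Bob (knave) says "At least one of us is a knight" - this is FALSE (a lie) because no one is a knight.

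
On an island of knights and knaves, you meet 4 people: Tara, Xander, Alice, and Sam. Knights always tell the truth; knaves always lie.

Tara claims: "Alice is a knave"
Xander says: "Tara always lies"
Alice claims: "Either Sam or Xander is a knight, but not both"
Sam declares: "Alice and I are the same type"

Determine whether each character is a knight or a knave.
Tara is a knave.
Xander is a knight.
Alice is a knight.
Sam is a knave.

Verification:
- Tara (knave) says "Alice is a knave" - this is FALSE (a lie) because Alice is a knight.
- Xander (knight) says "Tara always lies" - this is TRUE because Tara is a knave.
- Alice (knight) says "Either Sam or Xander is a knight, but not both" - this is TRUE because Sam is a knave and Xander is a knight.
- Sam (knave) says "Alice and I are the same type" - this is FALSE (a lie) because Sam is a knave and Alice is a knight.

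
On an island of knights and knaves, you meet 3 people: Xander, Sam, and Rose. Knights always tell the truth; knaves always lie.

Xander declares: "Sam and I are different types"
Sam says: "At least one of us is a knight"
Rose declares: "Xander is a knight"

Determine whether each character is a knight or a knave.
Xander is a knave.
Sam is a knave.
Rose is a knave.

Verification:
- Xander (knave) says "Sam and I are different types" - this is FALSE (a lie) because Xander is a knave and Sam is a knave.
- Sam (knave) says "At least one of us is a knight" - this is FALSE (a lie) because no one is a knight.
- Rose (knave) says "Xander is a knight" - this is FALSE (a lie) because Xander is a knave.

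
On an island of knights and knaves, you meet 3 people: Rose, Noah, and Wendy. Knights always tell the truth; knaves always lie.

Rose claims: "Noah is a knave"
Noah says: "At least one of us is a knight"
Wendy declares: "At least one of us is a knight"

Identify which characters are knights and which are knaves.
Rose is a knave.
Noah is a knight.
Wendy is a knight.

Verification:
- Rose (knave) says "Noah is a knave" - this is FALSE (a lie) because Noah is a knight.
- Noah (knight) says "At least one of us is a knight" - this is TRUE because Noah and Wendy are knights.
- Wendy (knight) says "At least one of us is a knight" - this is TRUE because Noah and Wendy are knights.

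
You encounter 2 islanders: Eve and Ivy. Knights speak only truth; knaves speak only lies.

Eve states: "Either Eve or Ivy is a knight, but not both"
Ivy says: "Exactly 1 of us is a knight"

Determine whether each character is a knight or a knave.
Eve is a knave.
Ivy is a knave.

Verification:
- Eve (knave) says "Either Eve or Ivy is a knight, but not both" - this is FALSE (a lie) because Eve is a knave and Ivy is a knave.
- Ivy (knave) says "Exactly 1 of us is a knight" - this is FALSE (a lie) because there are 0 knights.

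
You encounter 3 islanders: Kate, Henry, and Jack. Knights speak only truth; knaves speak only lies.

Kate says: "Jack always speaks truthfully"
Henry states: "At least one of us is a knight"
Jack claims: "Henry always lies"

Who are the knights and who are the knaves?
Kate is a knave.
Henry is a knight.
Jack is a knave.

Verification:
- Kate (knave) says "Jack always speaks truthfully" - this is FALSE (a lie) because Jack is a knave.
- Henry (knight) says "At least one of us is a knight" - this is TRUE because Henry is a knight.
- Jack (knave) says "Henry always lies" - this is FALSE (a lie) because Henry is a knight.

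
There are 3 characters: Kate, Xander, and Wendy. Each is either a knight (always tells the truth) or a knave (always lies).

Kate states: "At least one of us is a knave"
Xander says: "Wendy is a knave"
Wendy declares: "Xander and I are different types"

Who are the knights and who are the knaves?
Kate is a knight.
Xander is a knave.
Wendy is a knight.

Verification:
- Kate (knight) says "At least one of us is a knave" - this is TRUE because Xander is a knave.
- Xander (knave) says "Wendy is a knave" - this is FALSE (a lie) because Wendy is a knight.
- Wendy (knight) says "Xander and I are different types" - this is TRUE because Wendy is a knight and Xander is a knave.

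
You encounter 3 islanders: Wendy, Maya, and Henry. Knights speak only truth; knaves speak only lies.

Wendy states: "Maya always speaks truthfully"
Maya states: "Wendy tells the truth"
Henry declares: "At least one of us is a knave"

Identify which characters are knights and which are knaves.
Wendy is a knave.
Maya is a knave.
Henry is a knight.

Verification:
- Wendy (knave) says "Maya always speaks truthfully" - this is FALSE (a lie) because Maya is a knave.
- Maya (knave) says "Wendy tells the truth" - this is FALSE (a lie) because Wendy is a knave.
- Henry (knight) says "At least one of us is a knave" - this is TRUE because Wendy and Maya are knaves.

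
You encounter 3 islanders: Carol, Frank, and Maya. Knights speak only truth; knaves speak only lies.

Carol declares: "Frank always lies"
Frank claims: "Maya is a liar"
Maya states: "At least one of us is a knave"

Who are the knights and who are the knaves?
Carol is a knight.
Frank is a knave.
Maya is a knight.

Verification:
- Carol (knight) says "Frank always lies" - this is TRUE because Frank is a knave.
- Frank (knave) says "Maya is a liar" - this is FALSE (a lie) because Maya is a knight.
- Maya (knight) says "At least one of us is a knave" - this is TRUE because Frank is a knave.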